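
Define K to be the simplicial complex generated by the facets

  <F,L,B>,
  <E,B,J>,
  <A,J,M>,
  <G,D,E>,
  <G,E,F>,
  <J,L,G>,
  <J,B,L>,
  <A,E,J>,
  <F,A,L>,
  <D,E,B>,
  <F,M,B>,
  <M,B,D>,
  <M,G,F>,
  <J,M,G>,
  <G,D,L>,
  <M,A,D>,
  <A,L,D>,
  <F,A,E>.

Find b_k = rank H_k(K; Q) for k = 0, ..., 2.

Fix the vertex order A < B < D < E < F < G < J < L < M and write every simplex with vertices in increasing order. Then dim K = 2 and the simplices of K are:

  0-simplices (9): A, B, D, E, F, G, J, L, M
  1-simplices (27): AD, AE, AF, AJ, AL, AM, BD, BE, BF, BJ, BL, BM, DE, DG, DL, DM, EF, EG, EJ, FG, FL, FM, GJ, GL, GM, JL, JM
  2-simplices (18): ADL, ADM, AEF, AEJ, AFL, AJM, BDE, BDM, BEJ, BFL, BFM, BJL, DEG, DGL, EFG, FGM, GJL, GJM

so the chain groups are C_0 ≅ Z^9, C_1 ≅ Z^27, C_2 ≅ Z^18.

∂_1: C_1 → C_0 sends each edge [p,q] (with p < q) to q − p.
This gives a 9×27 integer matrix of rank 8; reducing to Smith normal form yields diagonal entries (1,1,1,1,1,1,1,1).

Boundary ∂_2: C_2 → C_1 maps a triangle to the signed sum of its edges. For instance
  ∂AEF = EF − AF + AE,
  ∂ADM = DM − AM + AD.
As a 27×18 matrix over Z this has rank 17, with invariant factors (1,1,1,1,1,1,1,1,1,1,1,1,1,1,1,1,1).

Now H_k = ker ∂_k / im ∂_{k+1}, so:

  H_0: rank C_0 − rank ∂_1 = 9 − 8 = 1, and the invariant factors of ∂_1 are all 1, so H_0 = Z.
  H_1: rank ker ∂_1 − rank ∂_2 = (27 − 8) − 17 = 2, and the invariant factors of ∂_2 are all 1, so H_1 = Z^2.
  H_2: rank ker ∂_2 − rank ∂_3 = (18 − 17) − 0 = 1, and there is no ∂_3, so H_2 = Z.

(K is a triangulation of the torus T^2.)

Hence the Betti numbers are b_0 = 1, b_1 = 2, b_2 = 1.

b_0 = 1, b_1 = 2, b_2 = 1.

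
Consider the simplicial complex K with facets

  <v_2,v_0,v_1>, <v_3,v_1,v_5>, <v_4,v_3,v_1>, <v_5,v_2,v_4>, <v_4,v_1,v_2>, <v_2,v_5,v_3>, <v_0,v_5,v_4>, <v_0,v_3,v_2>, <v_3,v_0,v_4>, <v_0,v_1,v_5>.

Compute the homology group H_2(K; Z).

H_2 ≅ 0.

Fix the vertex order v_0 < v_1 < v_2 < v_3 < v_4 < v_5 and write every simplex with vertices in increasing order. Then dim K = 2 and the simplices of K are:

  0-simplices (6): [v_0], [v_1], [v_2], [v_3], [v_4], [v_5]
  1-simplices (15): (15 of them)
  2-simplices (10): [v_0,v_1,v_2], [v_0,v_1,v_5], [v_0,v_2,v_3], [v_0,v_3,v_4], [v_0,v_4,v_5], [v_1,v_2,v_4], [v_1,v_3,v_4], [v_1,v_3,v_5], [v_2,v_3,v_5], [v_2,v_4,v_5]

so the chain groups are C_0 ≅ Z^6, C_1 ≅ Z^15, C_2 ≅ Z^10.

∂_1: C_1 → C_0 maps an edge to its endpoints' difference, ∂[p,q] = q − p.
The 6×15 boundary matrix has rank 5 and Smith normal form diag(1,1,1,1,1).

∂_2: C_2 → C_1 maps a triangle to the signed sum of its edges. For instance
  ∂[v_0,v_3,v_4] = [v_3,v_4] − [v_0,v_4] + [v_0,v_3],
  ∂[v_0,v_1,v_2] = [v_1,v_2] − [v_0,v_2] + [v_0,v_1].
The 15×10 boundary matrix has rank 10 and Smith normal form diag(1,1,1,1,1,1,1,1,1,2).

Computing H_k = (kernel of ∂_k) / (image of ∂_{k+1}):

  H_2: rank ker ∂_2 − rank ∂_3 = (10 − 10) − 0 = 0, and there is no ∂_3, so H_2 ≅ 0.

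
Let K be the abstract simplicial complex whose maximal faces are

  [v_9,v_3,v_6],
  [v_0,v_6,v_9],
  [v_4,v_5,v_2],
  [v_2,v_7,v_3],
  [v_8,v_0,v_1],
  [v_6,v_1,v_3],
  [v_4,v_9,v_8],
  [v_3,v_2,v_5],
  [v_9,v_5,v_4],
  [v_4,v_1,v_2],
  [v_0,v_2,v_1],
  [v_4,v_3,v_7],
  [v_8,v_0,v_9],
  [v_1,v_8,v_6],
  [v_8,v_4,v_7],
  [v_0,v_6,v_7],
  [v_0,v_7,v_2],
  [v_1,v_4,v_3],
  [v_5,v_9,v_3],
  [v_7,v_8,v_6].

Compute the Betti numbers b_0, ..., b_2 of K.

Order the vertices as v_0 < v_1 < v_2 < v_3 < v_4 < v_5 < v_6 < v_7 < v_8 < v_9. Listing each simplex with vertices in this order, K has dimension 2 with simplices:

  0-simplices (10): [v_0], [v_1], [v_2], [v_3], [v_4], [v_5], [v_6], [v_7], [v_8], [v_9]
  1-simplices (30): (30 of them)
  2-simplices (20): (20 of them)

so the chain groups are C_0 ≅ Z^10, C_1 ≅ Z^30, C_2 ≅ Z^20.

Boundary ∂_1: C_1 → C_0 is given by ∂[p,q] = [q] − [p]. For instance
  ∂[v_3,v_5] = [v_5] − [v_3].
As a 10×30 matrix over Z this has rank 9, with invariant factors (1,1,1,1,1,1,1,1,1).

∂_2: C_2 → C_1 sends each 2-simplex [p,q,r] to [q,r] − [p,r] + [p,q]. For instance
  ∂[v_2,v_4,v_5] = [v_4,v_5] − [v_2,v_5] + [v_2,v_4],
  ∂[v_2,v_3,v_5] = [v_3,v_5] − [v_2,v_5] + [v_2,v_3].
The 30×20 boundary matrix has rank 20 and Smith normal form diag(1,1,1,1,1,1,1,1,1,1,1,1,1,1,1,1,1,1,1,2).

Computing H_k = (kernel of ∂_k) / (image of ∂_{k+1}):

  H_0: rank C_0 − rank ∂_1 = 10 − 9 = 1, and the invariant factors of ∂_1 are all 1, so H_0 ≅ Z.
  H_1: rank ker ∂_1 − rank ∂_2 = (30 − 9) − 20 = 1, and ∂_2 has invariant factor 2 > 1, so H_1 ≅ Z × Z/2.
  H_2: rank ker ∂_2 − rank ∂_3 = (20 − 20) − 0 = 0, and there is no ∂_3, so H_2 ≅ 0.

As a check, the Euler characteristic is 10 − 30 + 20 = 0, which agrees with 1 − 1 + 0 = 0.
(K is a triangulation of the Klein bottle.)

Hence the Betti numbers are b_0 = 1, b_1 = 1, b_2 = 0.

b_0 = 1, b_1 = 1, b_2 = 0.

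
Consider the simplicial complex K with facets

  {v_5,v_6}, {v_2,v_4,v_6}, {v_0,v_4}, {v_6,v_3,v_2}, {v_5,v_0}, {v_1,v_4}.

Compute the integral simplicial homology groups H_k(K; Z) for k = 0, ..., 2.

Take the total order v_0 < v_1 < v_2 < v_3 < v_4 < v_5 < v_6 on the vertex set. Then K (dimension 2) consists of the simplices:

  0-simplices (7): [v_0], [v_1], [v_2], [v_3], [v_4], [v_5], [v_6]
  1-simplices (9): [v_0,v_4], [v_0,v_5], [v_1,v_4], [v_2,v_3], [v_2,v_4], [v_2,v_6], [v_3,v_6], [v_4,v_6], [v_5,v_6]
  2-simplices (2): [v_2,v_3,v_6], [v_2,v_4,v_6]

so the chain groups are C_0 ≅ Z^7, C_1 ≅ Z^9, C_2 ≅ Z^2.

∂_1: C_1 → C_0 maps an edge to its endpoints' difference, ∂[p,q] = q − p. For instance
  ∂[v_2,v_6] = [v_6] − [v_2].
As a 7×9 matrix over Z this has rank 6, with invariant factors (1,1,1,1,1,1).

Boundary ∂_2: C_2 → C_1 acts by ∂[p,q,r] = [q,r] − [p,r] + [p,q]. For instance
  ∂[v_2,v_3,v_6] = [v_3,v_6] − [v_2,v_6] + [v_2,v_3],
  ∂[v_2,v_4,v_6] = [v_4,v_6] − [v_2,v_6] + [v_2,v_4].
The resulting 9×2 matrix has rank 2, and its Smith normal form has invariant factors (1,1).

Now H_k = ker ∂_k / im ∂_{k+1}, so:

  H_0: rank C_0 − rank ∂_1 = 7 − 6 = 1, and the invariant factors of ∂_1 are all 1, so H_0 = Z.
  H_1: rank ker ∂_1 − rank ∂_2 = (9 − 6) − 2 = 1, and the invariant factors of ∂_2 are all 1, so H_1 = Z.
  H_2: rank ker ∂_2 − rank ∂_3 = (2 − 2) − 0 = 0, and there is no ∂_3, so H_2 = 0.

H_0 ≅ Z,  H_1 ≅ Z,  H_2 = 0.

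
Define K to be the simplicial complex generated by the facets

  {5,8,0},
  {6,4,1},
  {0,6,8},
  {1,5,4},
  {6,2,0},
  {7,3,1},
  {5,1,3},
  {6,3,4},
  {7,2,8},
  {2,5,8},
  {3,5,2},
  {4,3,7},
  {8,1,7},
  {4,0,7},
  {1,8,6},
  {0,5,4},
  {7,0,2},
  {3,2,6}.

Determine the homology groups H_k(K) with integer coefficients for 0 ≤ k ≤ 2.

H_0 = Z,  H_1 = Z ⊕ Z/2Z,  H_2 = 0.

K has 9 vertices, 27 edges, 18 triangles.
rank ∂_0 = 0, rank ∂_1 = 8 ⇒ b_0 = 9 − 0 − 8 = 1; all invariant factors of ∂_1 are 1 so no torsion. So H_0 = Z.
rank ∂_1 = 8, rank ∂_2 = 18 ⇒ b_1 = 27 − 8 − 18 = 1; ∂_2 has invariant factor(s) [2] giving torsion. So H_1 = Z ⊕ Z/2Z.
rank ∂_2 = 18, rank ∂_3 = 0 ⇒ b_2 = 18 − 18 − 0 = 0. So H_2 = 0.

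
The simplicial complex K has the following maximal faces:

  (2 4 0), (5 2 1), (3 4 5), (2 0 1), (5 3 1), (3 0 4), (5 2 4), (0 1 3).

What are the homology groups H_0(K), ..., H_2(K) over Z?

H_0 ≅ Z,  H_1 = 0,  H_2 ≅ Z.

Fix the vertex order 0 < 1 < 2 < 3 < 4 < 5 and write every simplex with vertices in increasing order. Then dim K = 2 and the simplices of K are:

  0-simplices (6): [0], [1], [2], [3], [4], [5]
  1-simplices (12): [0,1], [0,2], [0,3], [0,4], [1,2], [1,3], [1,5], [2,4], [2,5], [3,4], [3,5], [4,5]
  2-simplices (8): [0,1,2], [0,1,3], [0,2,4], [0,3,4], [1,2,5], [1,3,5], [2,4,5], [3,4,5]

so the chain groups are C_0 ≅ Z^6, C_1 ≅ Z^12, C_2 ≅ Z^8.

∂_1: C_1 → C_0 is given by ∂[p,q] = [q] − [p].
This gives a 6×12 integer matrix of rank 5; reducing to Smith normal form yields diagonal entries (1,1,1,1,1).

The boundary map ∂_2: C_2 → C_1 acts by ∂[p,q,r] = [q,r] − [p,r] + [p,q]. For instance
  ∂[0,3,4] = [3,4] − [0,4] + [0,3],
  ∂[2,4,5] = [4,5] − [2,5] + [2,4].
As a 12×8 matrix over Z this has rank 7, with invariant factors (1,1,1,1,1,1,1).

Computing H_k = (kernel of ∂_k) / (image of ∂_{k+1}):

  H_0: rank C_0 − rank ∂_1 = 6 − 5 = 1, and the invariant factors of ∂_1 are all 1, so H_0 ≅ Z.
  H_1: rank ker ∂_1 − rank ∂_2 = (12 − 5) − 7 = 0, and the invariant factors of ∂_2 are all 1, so H_1 ≅ 0.
  H_2: rank ker ∂_2 − rank ∂_3 = (8 − 7) − 0 = 1, and there is no ∂_3, so H_2 ≅ Z.

(K is a triangulation of the 2-sphere S^2.)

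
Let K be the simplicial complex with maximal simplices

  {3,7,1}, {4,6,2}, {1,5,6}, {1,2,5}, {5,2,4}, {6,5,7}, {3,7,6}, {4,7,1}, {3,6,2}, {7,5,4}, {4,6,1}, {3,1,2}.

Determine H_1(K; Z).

H_1 ≅ Z/2.

We work with the vertex ordering 1 < 2 < 3 < 4 < 5 < 6 < 7. The simplices of K, each written with vertices in increasing order, are:

  0-simplices (7): [1], [2], [3], [4], [5], [6], [7]
  1-simplices (18): [1,2], [1,3], [1,4], [1,5], [1,6], [1,7], [2,3], [2,4], [2,5], [2,6], [3,6], [3,7], [4,5], [4,6], [4,7], [5,6], [5,7], [6,7]
  2-simplices (12): [1,2,3], [1,2,5], [1,3,7], [1,4,6], [1,4,7], [1,5,6], [2,3,6], [2,4,5], [2,4,6], [3,6,7], [4,5,7], [5,6,7]

Hence C_0 ≅ Z^7, C_1 ≅ Z^18, C_2 ≅ Z^12.

The boundary map ∂_1: C_1 → C_0 sends each edge [p,q] (with p < q) to q − p. For instance
  ∂[1,2] = [2] − [1].
This gives a 7×18 integer matrix of rank 6; reducing to Smith normal form yields diagonal entries (1,1,1,1,1,1).

The boundary map ∂_2: C_2 → C_1 acts by ∂[p,q,r] = [q,r] − [p,r] + [p,q]. For instance
  ∂[1,5,6] = [5,6] − [1,6] + [1,5],
  ∂[4,5,7] = [5,7] − [4,7] + [4,5].
The 18×12 boundary matrix has rank 12 and Smith normal form diag(1,1,1,1,1,1,1,1,1,1,1,2).

From H_k ≅ ker(∂_k) / im(∂_{k+1}) we obtain:

  H_1: rank ker ∂_1 − rank ∂_2 = (18 − 6) − 12 = 0, and ∂_2 has invariant factor 2 > 1, so H_1 = Z/2.

(K is a triangulation of the real projective plane RP^2.)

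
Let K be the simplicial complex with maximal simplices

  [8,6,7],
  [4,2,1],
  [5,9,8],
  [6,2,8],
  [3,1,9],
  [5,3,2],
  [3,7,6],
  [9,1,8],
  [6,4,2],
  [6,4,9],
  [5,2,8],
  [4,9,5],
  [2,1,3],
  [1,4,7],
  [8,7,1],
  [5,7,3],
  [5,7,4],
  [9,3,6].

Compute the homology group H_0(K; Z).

H_0 = Z.

Fix the vertex order 1 < 2 < 3 < 4 < 5 < 6 < 7 < 8 < 9 and write every simplex with vertices in increasing order. Then dim K = 2 and the simplices of K are:

  0-simplices (9): [1], [2], [3], [4], [5], [6], [7], [8], [9]
  1-simplices (27): (27 of them)
  2-simplices (18): [1,2,3], [1,2,4], [1,3,9], [1,4,7], [1,7,8], [1,8,9], [2,3,5], [2,4,6], [2,5,8], [2,6,8], [3,5,7], [3,6,7], [3,6,9], [4,5,7], [4,5,9], [4,6,9], [5,8,9], [6,7,8]

giving chain groups C_0 ≅ Z^9, C_1 ≅ Z^27, C_2 ≅ Z^18.

Boundary ∂_1: C_1 → C_0 is given by ∂[p,q] = [q] − [p].
As a 9×27 matrix over Z this has rank 8, with invariant factors (1,1,1,1,1,1,1,1).

The boundary map ∂_2: C_2 → C_1 sends each 2-simplex [p,q,r] to [q,r] − [p,r] + [p,q]. For instance
  ∂[2,3,5] = [3,5] − [2,5] + [2,3],
  ∂[1,2,4] = [2,4] − [1,4] + [1,2].
This gives a 27×18 integer matrix of rank 17; reducing to Smith normal form yields diagonal entries (1,1,1,1,1,1,1,1,1,1,1,1,1,1,1,1,1).

From H_k ≅ ker(∂_k) / im(∂_{k+1}) we obtain:

  H_0: rank C_0 − rank ∂_1 = 9 − 8 = 1, and the invariant factors of ∂_1 are all 1, so H_0 ≅ Z.

(K is a triangulation of the torus T^2.)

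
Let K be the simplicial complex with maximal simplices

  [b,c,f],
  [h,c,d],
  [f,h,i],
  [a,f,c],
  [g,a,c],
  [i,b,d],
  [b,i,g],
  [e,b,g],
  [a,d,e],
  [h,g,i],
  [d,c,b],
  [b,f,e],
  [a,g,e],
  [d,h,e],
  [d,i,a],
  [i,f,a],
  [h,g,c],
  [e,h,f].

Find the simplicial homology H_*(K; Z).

H_0 = Z,  H_1 = Z^2,  H_2 = Z.

K has 9 vertices, 27 edges, 18 triangles.
rank ∂_0 = 0, rank ∂_1 = 8 ⇒ b_0 = 9 − 0 − 8 = 1; all invariant factors of ∂_1 are 1 so no torsion. So H_0 ≅ Z.
rank ∂_1 = 8, rank ∂_2 = 17 ⇒ b_1 = 27 − 8 − 17 = 2; all invariant factors of ∂_2 are 1 so no torsion. So H_1 ≅ Z^2.
rank ∂_2 = 17, rank ∂_3 = 0 ⇒ b_2 = 18 − 17 − 0 = 1. So H_2 ≅ Z.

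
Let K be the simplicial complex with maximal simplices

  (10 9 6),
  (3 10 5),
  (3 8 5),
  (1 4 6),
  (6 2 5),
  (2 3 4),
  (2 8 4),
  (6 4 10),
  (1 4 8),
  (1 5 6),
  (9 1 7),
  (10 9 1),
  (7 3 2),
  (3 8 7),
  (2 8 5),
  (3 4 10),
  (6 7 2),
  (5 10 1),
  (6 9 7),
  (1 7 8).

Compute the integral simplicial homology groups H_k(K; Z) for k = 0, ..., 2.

Take the total order 1 < 2 < 3 < 4 < 5 < 6 < 7 < 8 < 9 < 10 on the vertex set. Then K (dimension 2) consists of the simplices:

  0-simplices (10): [1], [2], [3], [4], [5], [6], [7], [8], [9], [10]
  1-simplices (30): (30 of them)
  2-simplices (20): (20 of them)

giving chain groups C_0 ≅ Z^10, C_1 ≅ Z^30, C_2 ≅ Z^20.

The boundary map ∂_1: C_1 → C_0 maps an edge to its endpoints' difference, ∂[p,q] = q − p. For instance
  ∂[3,10] = [10] − [3].
As a 10×30 matrix over Z this has rank 9, with invariant factors (1,1,1,1,1,1,1,1,1).

∂_2: C_2 → C_1 sends each 2-simplex [p,q,r] to [q,r] − [p,r] + [p,q]. For instance
  ∂[3,4,10] = [4,10] − [3,10] + [3,4],
  ∂[1,4,6] = [4,6] − [1,6] + [1,4].
The 30×20 boundary matrix has rank 20 and Smith normal form diag(1,1,1,1,1,1,1,1,1,1,1,1,1,1,1,1,1,1,1,2).

Reading off H_k = ker ∂_k / im ∂_{k+1}:

  H_0: rank C_0 − rank ∂_1 = 10 − 9 = 1, and the invariant factors of ∂_1 are all 1, so H_0 ≅ Z.
  H_1: rank ker ∂_1 − rank ∂_2 = (30 − 9) − 20 = 1, and ∂_2 has invariant factor 2 > 1, so H_1 ≅ Z ⊕ Z_2.
  H_2: rank ker ∂_2 − rank ∂_3 = (20 − 20) − 0 = 0, and there is no ∂_3, so H_2 ≅ 0.

As a check, the Euler characteristic is 10 − 30 + 20 = 0, which agrees with 1 − 1 + 0 = 0.

H_0 = Z,  H_1 = Z ⊕ Z_2,  H_2 = 0.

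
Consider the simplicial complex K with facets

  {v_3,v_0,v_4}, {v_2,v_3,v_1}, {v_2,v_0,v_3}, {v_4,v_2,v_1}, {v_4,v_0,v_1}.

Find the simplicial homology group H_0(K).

H_0 ≅ Z.

Take the total order v_0 < v_1 < v_2 < v_3 < v_4 on the vertex set. Then K (dimension 2) consists of the simplices:

  0-simplices (5): [v_0], [v_1], [v_2], [v_3], [v_4]
  1-simplices (10): [v_0,v_1], [v_0,v_2], [v_0,v_3], [v_0,v_4], [v_1,v_2], [v_1,v_3], [v_1,v_4], [v_2,v_3], [v_2,v_4], [v_3,v_4]
  2-simplices (5): [v_0,v_1,v_4], [v_0,v_2,v_3], [v_0,v_3,v_4], [v_1,v_2,v_3], [v_1,v_2,v_4]

so the chain groups are C_0 ≅ Z^5, C_1 ≅ Z^10, C_2 ≅ Z^5.

The boundary map ∂_1: C_1 → C_0 maps an edge to its endpoints' difference, ∂[p,q] = q − p. For instance
  ∂[v_0,v_4] = [v_4] − [v_0].
This gives a 5×10 integer matrix of rank 4; reducing to Smith normal form yields diagonal entries (1,1,1,1).

Boundary ∂_2: C_2 → C_1 acts by ∂[p,q,r] = [q,r] − [p,r] + [p,q]. For instance
  ∂[v_0,v_1,v_4] = [v_1,v_4] − [v_0,v_4] + [v_0,v_1],
  ∂[v_0,v_3,v_4] = [v_3,v_4] − [v_0,v_4] + [v_0,v_3].
The 10×5 boundary matrix has rank 5 and Smith normal form diag(1,1,1,1,1).

From H_k ≅ ker(∂_k) / im(∂_{k+1}) we obtain:

  H_0: rank C_0 − rank ∂_1 = 5 − 4 = 1, and the invariant factors of ∂_1 are all 1, so H_0 ≅ Z.

(K is a triangulation of the Möbius band.)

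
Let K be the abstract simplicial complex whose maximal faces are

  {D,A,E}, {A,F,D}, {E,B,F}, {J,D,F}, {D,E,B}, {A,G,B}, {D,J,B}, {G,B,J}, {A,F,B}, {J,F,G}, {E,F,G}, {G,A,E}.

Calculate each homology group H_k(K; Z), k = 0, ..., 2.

We work with the vertex ordering A < B < D < E < F < G < J. The simplices of K, each written with vertices in increasing order, are:

  0-simplices (7): A, B, D, E, F, G, J
  1-simplices (18): AB, AD, AE, AF, AG, BD, BE, BF, BG, BJ, DE, DF, DJ, EF, EG, FG, FJ, GJ
  2-simplices (12): ABF, ABG, ADE, ADF, AEG, BDE, BDJ, BEF, BGJ, DFJ, EFG, FGJ

giving chain groups C_0 ≅ Z^7, C_1 ≅ Z^18, C_2 ≅ Z^12.

∂_1: C_1 → C_0 is given by ∂[p,q] = [q] − [p]. For instance
  ∂BJ = J − B.
The 7×18 boundary matrix has rank 6 and Smith normal form diag(1,1,1,1,1,1).

∂_2: C_2 → C_1 acts by ∂[p,q,r] = [q,r] − [p,r] + [p,q]. For instance
  ∂ABG = BG − AG + AB,
  ∂ADF = DF − AF + AD.
The resulting 18×12 matrix has rank 12, and its Smith normal form has invariant factors (1,1,1,1,1,1,1,1,1,1,1,2).

Now H_k = ker ∂_k / im ∂_{k+1}, so:

  H_0: rank C_0 − rank ∂_1 = 7 − 6 = 1, and the invariant factors of ∂_1 are all 1, so H_0 ≅ Z.
  H_1: rank ker ∂_1 − rank ∂_2 = (18 − 6) − 12 = 0, and ∂_2 has invariant factor 2 > 1, so H_1 ≅ Z/2.
  H_2: rank ker ∂_2 − rank ∂_3 = (12 − 12) − 0 = 0, and there is no ∂_3, so H_2 ≅ 0.

H_0 = Z,  H_1 = Z/2,  H_2 = 0.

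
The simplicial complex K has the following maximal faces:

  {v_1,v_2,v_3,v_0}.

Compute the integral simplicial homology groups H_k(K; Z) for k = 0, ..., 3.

H_0 ≅ Z,  H_1 = 0,  H_2 = 0,  H_3 = 0.

We work with the vertex ordering v_0 < v_1 < v_2 < v_3. The simplices of K, each written with vertices in increasing order, are:

  0-simplices (4): [v_0], [v_1], [v_2], [v_3]
  1-simplices (6): [v_0,v_1], [v_0,v_2], [v_0,v_3], [v_1,v_2], [v_1,v_3], [v_2,v_3]
  2-simplices (4): [v_0,v_1,v_2], [v_0,v_1,v_3], [v_0,v_2,v_3], [v_1,v_2,v_3]
  3-simplices (1): [v_0,v_1,v_2,v_3]

Hence C_0 ≅ Z^4, C_1 ≅ Z^6, C_2 ≅ Z^4, C_3 ≅ Z^1.

The boundary map ∂_1: C_1 → C_0 is given by ∂[p,q] = [q] − [p]. For instance
  ∂[v_0,v_2] = [v_2] − [v_0].
This gives a 4×6 integer matrix of rank 3; reducing to Smith normal form yields diagonal entries (1,1,1).

∂_2: C_2 → C_1 sends each 2-simplex [p,q,r] to [q,r] − [p,r] + [p,q]. For instance
  ∂[v_0,v_1,v_2] = [v_1,v_2] − [v_0,v_2] + [v_0,v_1],
  ∂[v_0,v_2,v_3] = [v_2,v_3] − [v_0,v_3] + [v_0,v_2].
This gives a 6×4 integer matrix of rank 3; reducing to Smith normal form yields diagonal entries (1,1,1).

Boundary ∂_3: C_3 → C_2 sends each 3-simplex σ to the alternating sum Σ_i (−1)^i (σ with its i-th vertex removed). For instance
  ∂[v_0,v_1,v_2,v_3] = [v_1,v_2,v_3] − [v_0,v_2,v_3] + [v_0,v_1,v_3] − [v_0,v_1,v_2].
The resulting 4×1 matrix has rank 1, and its Smith normal form has invariant factors (1).

Now H_k = ker ∂_k / im ∂_{k+1}, so:

  H_0: rank C_0 − rank ∂_1 = 4 − 3 = 1, and the invariant factors of ∂_1 are all 1, so H_0 ≅ Z.
  H_1: rank ker ∂_1 − rank ∂_2 = (6 − 3) − 3 = 0, and the invariant factors of ∂_2 are all 1, so H_1 ≅ 0.
  H_2: rank ker ∂_2 − rank ∂_3 = (4 − 3) − 1 = 0, and the invariant factors of ∂_3 are all 1, so H_2 ≅ 0.
  H_3: rank ker ∂_3 − rank ∂_4 = (1 − 1) − 0 = 0, and there is no ∂_4, so H_3 ≅ 0.

As a check, the Euler characteristic is 4 − 6 + 4 − 1 = 1, which agrees with 1 − 0 + 0 − 0 = 1.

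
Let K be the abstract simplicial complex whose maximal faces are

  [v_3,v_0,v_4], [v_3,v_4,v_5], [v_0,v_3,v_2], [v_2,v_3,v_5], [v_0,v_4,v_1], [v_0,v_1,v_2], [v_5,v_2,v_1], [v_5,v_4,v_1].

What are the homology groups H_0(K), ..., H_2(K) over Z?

We work with the vertex ordering v_0 < v_1 < v_2 < v_3 < v_4 < v_5. The simplices of K, each written with vertices in increasing order, are:

  0-simplices (6): [v_0], [v_1], [v_2], [v_3], [v_4], [v_5]
  1-simplices (12): [v_0,v_1], [v_0,v_2], [v_0,v_3], [v_0,v_4], [v_1,v_2], [v_1,v_4], [v_1,v_5], [v_2,v_3], [v_2,v_5], [v_3,v_4], [v_3,v_5], [v_4,v_5]
  2-simplices (8): [v_0,v_1,v_2], [v_0,v_1,v_4], [v_0,v_2,v_3], [v_0,v_3,v_4], [v_1,v_2,v_5], [v_1,v_4,v_5], [v_2,v_3,v_5], [v_3,v_4,v_5]

Hence C_0 ≅ Z^6, C_1 ≅ Z^12, C_2 ≅ Z^8.

Boundary ∂_1: C_1 → C_0 sends each edge [p,q] (with p < q) to q − p.
The 6×12 boundary matrix has rank 5 and Smith normal form diag(1,1,1,1,1).

Boundary ∂_2: C_2 → C_1 maps a triangle to the signed sum of its edges. For instance
  ∂[v_0,v_1,v_4] = [v_1,v_4] − [v_0,v_4] + [v_0,v_1],
  ∂[v_2,v_3,v_5] = [v_3,v_5] − [v_2,v_5] + [v_2,v_3].
As a 12×8 matrix over Z this has rank 7, with invariant factors (1,1,1,1,1,1,1).

From H_k ≅ ker(∂_k) / im(∂_{k+1}) we obtain:

  H_0: rank C_0 − rank ∂_1 = 6 − 5 = 1, and the invariant factors of ∂_1 are all 1, so H_0 = Z.
  H_1: rank ker ∂_1 − rank ∂_2 = (12 − 5) − 7 = 0, and the invariant factors of ∂_2 are all 1, so H_1 = 0.
  H_2: rank ker ∂_2 − rank ∂_3 = (8 − 7) − 0 = 1, and there is no ∂_3, so H_2 = Z.

As a check, the Euler characteristic is 6 − 12 + 8 = 2, which agrees with 1 − 0 + 1 = 2.
(K is a triangulation of the 2-sphere S^2.)

H_0 = Z,  H_1 = 0,  H_2 = Z.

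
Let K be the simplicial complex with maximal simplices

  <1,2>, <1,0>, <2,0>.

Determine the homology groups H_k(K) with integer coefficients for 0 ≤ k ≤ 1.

H_0 = Z,  H_1 = Z.

K has 3 vertices, 3 edges.
rank ∂_0 = 0, rank ∂_1 = 2 ⇒ b_0 = 3 − 0 − 2 = 1; all invariant factors of ∂_1 are 1 so no torsion. So H_0 ≅ Z.
rank ∂_1 = 2, rank ∂_2 = 0 ⇒ b_1 = 3 − 2 − 0 = 1. So H_1 ≅ Z.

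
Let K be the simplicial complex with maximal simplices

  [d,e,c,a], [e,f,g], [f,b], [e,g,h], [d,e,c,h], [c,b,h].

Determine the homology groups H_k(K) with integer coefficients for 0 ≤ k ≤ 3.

Fix the vertex order a < b < c < d < e < f < g < h and write every simplex with vertices in increasing order. Then dim K = 3 and the simplices of K are:

  0-simplices (8): a, b, c, d, e, f, g, h
  1-simplices (16): ac, ad, ae, bc, bf, bh, cd, ce, ch, de, dh, ef, eg, eh, fg, gh
  2-simplices (10): acd, ace, ade, bch, cde, cdh, ceh, deh, efg, egh
  3-simplices (2): acde, cdeh

giving chain groups C_0 ≅ Z^8, C_1 ≅ Z^16, C_2 ≅ Z^10, C_3 ≅ Z^2.

The boundary map ∂_1: C_1 → C_0 sends each edge [p,q] (with p < q) to q − p. For instance
  ∂eh = h − e.
The resulting 8×16 matrix has rank 7, and its Smith normal form has invariant factors (1,1,1,1,1,1,1).

Boundary ∂_2: C_2 → C_1 sends each 2-simplex [p,q,r] to [q,r] − [p,r] + [p,q]. For instance
  ∂egh = gh − eh + eg,
  ∂deh = eh − dh + de.
The resulting 16×10 matrix has rank 8, and its Smith normal form has invariant factors (1,1,1,1,1,1,1,1).

∂_3: C_3 → C_2 sends each 3-simplex σ to the alternating sum Σ_i (−1)^i (σ with its i-th vertex removed). For instance
  ∂acde = cde − ade + ace − acd,
  ∂cdeh = deh − ceh + cdh − cde.
The resulting 10×2 matrix has rank 2, and its Smith normal form has invariant factors (1,1).

Reading off H_k = ker ∂_k / im ∂_{k+1}:

  H_0: rank C_0 − rank ∂_1 = 8 − 7 = 1, and the invariant factors of ∂_1 are all 1, so H_0 = Z.
  H_1: rank ker ∂_1 − rank ∂_2 = (16 − 7) − 8 = 1, and the invariant factors of ∂_2 are all 1, so H_1 = Z.
  H_2: rank ker ∂_2 − rank ∂_3 = (10 − 8) − 2 = 0, and the invariant factors of ∂_3 are all 1, so H_2 = 0.
  H_3: rank ker ∂_3 − rank ∂_4 = (2 − 2) − 0 = 0, and there is no ∂_4, so H_3 = 0.

As a check, the Euler characteristic is 8 − 16 + 10 − 2 = 0, which agrees with 1 − 1 + 0 − 0 = 0.

H_0 ≅ Z,  H_1 ≅ Z,  H_2 = 0,  H_3 = 0.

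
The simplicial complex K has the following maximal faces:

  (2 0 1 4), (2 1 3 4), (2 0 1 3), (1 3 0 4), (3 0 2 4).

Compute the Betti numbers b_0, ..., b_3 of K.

Order the vertices as 0 < 1 < 2 < 3 < 4. Listing each simplex with vertices in this order, K has dimension 3 with simplices:

  0-simplices (5): [0], [1], [2], [3], [4]
  1-simplices (10): [0,1], [0,2], [0,3], [0,4], [1,2], [1,3], [1,4], [2,3], [2,4], [3,4]
  2-simplices (10): [0,1,2], [0,1,3], [0,1,4], [0,2,3], [0,2,4], [0,3,4], [1,2,3], [1,2,4], [1,3,4], [2,3,4]
  3-simplices (5): [0,1,2,3], [0,1,2,4], [0,1,3,4], [0,2,3,4], [1,2,3,4]

Hence C_0 ≅ Z^5, C_1 ≅ Z^10, C_2 ≅ Z^10, C_3 ≅ Z^5.

Boundary ∂_1: C_1 → C_0 is given by ∂[p,q] = [q] − [p]. For instance
  ∂[0,3] = [3] − [0].
The 5×10 boundary matrix has rank 4 and Smith normal form diag(1,1,1,1).

The boundary map ∂_2: C_2 → C_1 acts by ∂[p,q,r] = [q,r] − [p,r] + [p,q]. For instance
  ∂[0,1,4] = [1,4] − [0,4] + [0,1],
  ∂[0,1,2] = [1,2] − [0,2] + [0,1].
The resulting 10×10 matrix has rank 6, and its Smith normal form has invariant factors (1,1,1,1,1,1).

Boundary ∂_3: C_3 → C_2 sends each 3-simplex σ to the alternating sum Σ_i (−1)^i (σ with its i-th vertex removed). For instance
  ∂[0,1,2,3] = [1,2,3] − [0,2,3] + [0,1,3] − [0,1,2],
  ∂[0,1,3,4] = [1,3,4] − [0,3,4] + [0,1,4] − [0,1,3].
This gives a 10×5 integer matrix of rank 4; reducing to Smith normal form yields diagonal entries (1,1,1,1).

From H_k ≅ ker(∂_k) / im(∂_{k+1}) we obtain:

  H_0: rank C_0 − rank ∂_1 = 5 − 4 = 1, and the invariant factors of ∂_1 are all 1, so H_0 ≅ Z.
  H_1: rank ker ∂_1 − rank ∂_2 = (10 − 4) − 6 = 0, and the invariant factors of ∂_2 are all 1, so H_1 ≅ 0.
  H_2: rank ker ∂_2 − rank ∂_3 = (10 − 6) − 4 = 0, and the invariant factors of ∂_3 are all 1, so H_2 ≅ 0.
  H_3: rank ker ∂_3 − rank ∂_4 = (5 − 4) − 0 = 1, and there is no ∂_4, so H_3 ≅ Z.

Hence the Betti numbers are b_0 = 1, b_1 = 0, b_2 = 0, b_3 = 1.

b_0 = 1, b_1 = 0, b_2 = 0, b_3 = 1.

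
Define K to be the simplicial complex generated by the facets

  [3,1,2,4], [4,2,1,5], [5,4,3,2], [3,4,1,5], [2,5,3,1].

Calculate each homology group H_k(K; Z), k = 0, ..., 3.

H_0 = Z,  H_1 = 0,  H_2 = 0,  H_3 = Z.

Take the total order 1 < 2 < 3 < 4 < 5 on the vertex set. Then K (dimension 3) consists of the simplices:

  0-simplices (5): [1], [2], [3], [4], [5]
  1-simplices (10): [1,2], [1,3], [1,4], [1,5], [2,3], [2,4], [2,5], [3,4], [3,5], [4,5]
  2-simplices (10): [1,2,3], [1,2,4], [1,2,5], [1,3,4], [1,3,5], [1,4,5], [2,3,4], [2,3,5], [2,4,5], [3,4,5]
  3-simplices (5): [1,2,3,4], [1,2,3,5], [1,2,4,5], [1,3,4,5], [2,3,4,5]

giving chain groups C_0 ≅ Z^5, C_1 ≅ Z^10, C_2 ≅ Z^10, C_3 ≅ Z^5.

The boundary map ∂_1: C_1 → C_0 is given by ∂[p,q] = [q] − [p].
The resulting 5×10 matrix has rank 4, and its Smith normal form has invariant factors (1,1,1,1).

Boundary ∂_2: C_2 → C_1 maps a triangle to the signed sum of its edges. For instance
  ∂[1,2,5] = [2,5] − [1,5] + [1,2],
  ∂[1,4,5] = [4,5] − [1,5] + [1,4].
This gives a 10×10 integer matrix of rank 6; reducing to Smith normal form yields diagonal entries (1,1,1,1,1,1).

The boundary map ∂_3: C_3 → C_2 sends each 3-simplex σ to the alternating sum Σ_i (−1)^i (σ with its i-th vertex removed). For instance
  ∂[2,3,4,5] = [3,4,5] − [2,4,5] + [2,3,5] − [2,3,4],
  ∂[1,2,3,5] = [2,3,5] − [1,3,5] + [1,2,5] − [1,2,3].
As a 10×5 matrix over Z this has rank 4, with invariant factors (1,1,1,1).

Now H_k = ker ∂_k / im ∂_{k+1}, so:

  H_0: rank C_0 − rank ∂_1 = 5 − 4 = 1, and the invariant factors of ∂_1 are all 1, so H_0 = Z.
  H_1: rank ker ∂_1 − rank ∂_2 = (10 − 4) − 6 = 0, and the invariant factors of ∂_2 are all 1, so H_1 = 0.
  H_2: rank ker ∂_2 − rank ∂_3 = (10 − 6) − 4 = 0, and the invariant factors of ∂_3 are all 1, so H_2 = 0.
  H_3: rank ker ∂_3 − rank ∂_4 = (5 − 4) − 0 = 1, and there is no ∂_4, so H_3 = Z.

As a check, the Euler characteristic is 5 − 10 + 10 − 5 = 0, which agrees with 1 − 0 + 0 − 1 = 0.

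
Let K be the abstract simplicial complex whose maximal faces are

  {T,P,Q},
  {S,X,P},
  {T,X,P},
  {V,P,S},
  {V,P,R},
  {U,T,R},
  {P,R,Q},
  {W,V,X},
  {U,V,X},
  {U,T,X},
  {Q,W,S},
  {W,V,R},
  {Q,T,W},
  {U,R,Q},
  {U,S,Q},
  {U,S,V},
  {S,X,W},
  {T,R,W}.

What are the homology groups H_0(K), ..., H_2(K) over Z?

K has 9 vertices, 27 edges, 18 triangles.
rank ∂_0 = 0, rank ∂_1 = 8 ⇒ b_0 = 9 − 0 − 8 = 1; all invariant factors of ∂_1 are 1 so no torsion. So H_0 ≅ Z.
rank ∂_1 = 8, rank ∂_2 = 18 ⇒ b_1 = 27 − 8 − 18 = 1; ∂_2 has invariant factor(s) [2] giving torsion. So H_1 ≅ Z ⊕ Z_2.
rank ∂_2 = 18, rank ∂_3 = 0 ⇒ b_2 = 18 − 18 − 0 = 0. So H_2 ≅ 0.

H_0 ≅ Z,  H_1 ≅ Z ⊕ Z_2,  H_2 = 0.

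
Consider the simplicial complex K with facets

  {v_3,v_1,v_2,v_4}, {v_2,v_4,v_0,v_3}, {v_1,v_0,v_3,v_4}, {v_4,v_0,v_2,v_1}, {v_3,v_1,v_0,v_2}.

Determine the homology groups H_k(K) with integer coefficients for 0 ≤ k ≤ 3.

H_0 = Z,  H_1 = 0,  H_2 = 0,  H_3 = Z.

We work with the vertex ordering v_0 < v_1 < v_2 < v_3 < v_4. The simplices of K, each written with vertices in increasing order, are:

  0-simplices (5): [v_0], [v_1], [v_2], [v_3], [v_4]
  1-simplices (10): [v_0,v_1], [v_0,v_2], [v_0,v_3], [v_0,v_4], [v_1,v_2], [v_1,v_3], [v_1,v_4], [v_2,v_3], [v_2,v_4], [v_3,v_4]
  2-simplices (10): [v_0,v_1,v_2], [v_0,v_1,v_3], [v_0,v_1,v_4], [v_0,v_2,v_3], [v_0,v_2,v_4], [v_0,v_3,v_4], [v_1,v_2,v_3], [v_1,v_2,v_4], [v_1,v_3,v_4], [v_2,v_3,v_4]
  3-simplices (5): [v_0,v_1,v_2,v_3], [v_0,v_1,v_2,v_4], [v_0,v_1,v_3,v_4], [v_0,v_2,v_3,v_4], [v_1,v_2,v_3,v_4]

giving chain groups C_0 ≅ Z^5, C_1 ≅ Z^10, C_2 ≅ Z^10, C_3 ≅ Z^5.

∂_1: C_1 → C_0 is given by ∂[p,q] = [q] − [p]. For instance
  ∂[v_1,v_3] = [v_3] − [v_1].
This gives a 5×10 integer matrix of rank 4; reducing to Smith normal form yields diagonal entries (1,1,1,1).

The boundary map ∂_2: C_2 → C_1 acts by ∂[p,q,r] = [q,r] − [p,r] + [p,q]. For instance
  ∂[v_0,v_2,v_3] = [v_2,v_3] − [v_0,v_3] + [v_0,v_2],
  ∂[v_0,v_1,v_3] = [v_1,v_3] − [v_0,v_3] + [v_0,v_1].
The resulting 10×10 matrix has rank 6, and its Smith normal form has invariant factors (1,1,1,1,1,1).

The boundary map ∂_3: C_3 → C_2 sends each 3-simplex σ to the alternating sum Σ_i (−1)^i (σ with its i-th vertex removed). For instance
  ∂[v_0,v_1,v_3,v_4] = [v_1,v_3,v_4] − [v_0,v_3,v_4] + [v_0,v_1,v_4] − [v_0,v_1,v_3],
  ∂[v_0,v_1,v_2,v_4] = [v_1,v_2,v_4] − [v_0,v_2,v_4] + [v_0,v_1,v_4] − [v_0,v_1,v_2].
This gives a 10×5 integer matrix of rank 4; reducing to Smith normal form yields diagonal entries (1,1,1,1).

Now H_k = ker ∂_k / im ∂_{k+1}, so:

  H_0: rank C_0 − rank ∂_1 = 5 − 4 = 1, and the invariant factors of ∂_1 are all 1, so H_0 ≅ Z.
  H_1: rank ker ∂_1 − rank ∂_2 = (10 − 4) − 6 = 0, and the invariant factors of ∂_2 are all 1, so H_1 ≅ 0.
  H_2: rank ker ∂_2 − rank ∂_3 = (10 − 6) − 4 = 0, and the invariant factors of ∂_3 are all 1, so H_2 ≅ 0.
  H_3: rank ker ∂_3 − rank ∂_4 = (5 − 4) − 0 = 1, and there is no ∂_4, so H_3 ≅ Z.

As a check, the Euler characteristic is 5 − 10 + 10 − 5 = 0, which agrees with 1 − 0 + 0 − 1 = 0.
(K is a triangulation of the 3-sphere S^3.)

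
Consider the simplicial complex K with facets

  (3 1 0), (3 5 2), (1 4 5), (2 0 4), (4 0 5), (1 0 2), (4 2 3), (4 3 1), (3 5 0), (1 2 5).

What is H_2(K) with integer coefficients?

H_2 ≅ 0.

K has 6 vertices, 15 edges, 10 triangles.
rank ∂_2 = 10, rank ∂_3 = 0 ⇒ b_2 = 10 − 10 − 0 = 0. So H_2 ≅ 0.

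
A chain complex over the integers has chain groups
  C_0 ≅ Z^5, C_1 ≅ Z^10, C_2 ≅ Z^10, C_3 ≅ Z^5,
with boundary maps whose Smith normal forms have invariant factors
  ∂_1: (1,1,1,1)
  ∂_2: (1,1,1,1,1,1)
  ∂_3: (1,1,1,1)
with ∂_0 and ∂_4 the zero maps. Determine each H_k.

H_0 ≅ Z,  H_1 = 0,  H_2 = 0,  H_3 ≅ Z.

H_0: b_0 = 5 − 0 − 4 = 1; torsion from ∂_1 factors > 1: none. So H_0 ≅ Z.
H_1: b_1 = 10 − 4 − 6 = 0; torsion from ∂_2 factors > 1: none. So H_1 ≅ 0.
H_2: b_2 = 10 − 6 − 4 = 0; torsion from ∂_3 factors > 1: none. So H_2 ≅ 0.
H_3: b_3 = 5 − 4 − 0 = 1; torsion from ∂_4 factors > 1: none. So H_3 ≅ Z.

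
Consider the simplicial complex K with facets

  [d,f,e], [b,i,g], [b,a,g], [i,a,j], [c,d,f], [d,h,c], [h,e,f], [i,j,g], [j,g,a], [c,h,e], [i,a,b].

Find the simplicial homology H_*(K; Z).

Order the vertices as a < b < c < d < e < f < g < h < i < j. Listing each simplex with vertices in this order, K has dimension 2 with simplices:

  0-simplices (10): a, b, c, d, e, f, g, h, i, j
  1-simplices (19): ab, ag, ai, aj, bg, bi, cd, ce, cf, ch, de, df, dh, ef, eh, fh, gi, gj, ij
  2-simplices (11): abg, abi, agj, aij, bgi, cdf, cdh, ceh, def, efh, gij

so the chain groups are C_0 ≅ Z^10, C_1 ≅ Z^19, C_2 ≅ Z^11.

The boundary map ∂_1: C_1 → C_0 is given by ∂[p,q] = [q] − [p]. For instance
  ∂gi = i − g.
This gives a 10×19 integer matrix of rank 8; reducing to Smith normal form yields diagonal entries (1,1,1,1,1,1,1,1).

The boundary map ∂_2: C_2 → C_1 acts by ∂[p,q,r] = [q,r] − [p,r] + [p,q]. For instance
  ∂efh = fh − eh + ef,
  ∂def = ef − df + de.
As a 19×11 matrix over Z this has rank 10, with invariant factors (1,1,1,1,1,1,1,1,1,1).

Computing H_k = (kernel of ∂_k) / (image of ∂_{k+1}):

  H_0: rank C_0 − rank ∂_1 = 10 − 8 = 2, and the invariant factors of ∂_1 are all 1, so H_0 = Z^2.
  H_1: rank ker ∂_1 − rank ∂_2 = (19 − 8) − 10 = 1, and the invariant factors of ∂_2 are all 1, so H_1 = Z.
  H_2: rank ker ∂_2 − rank ∂_3 = (11 − 10) − 0 = 1, and there is no ∂_3, so H_2 = Z.

As a check, the Euler characteristic is 10 − 19 + 11 = 2, which agrees with 2 − 1 + 1 = 2.

H_0 ≅ Z^2,  H_1 ≅ Z,  H_2 ≅ Z.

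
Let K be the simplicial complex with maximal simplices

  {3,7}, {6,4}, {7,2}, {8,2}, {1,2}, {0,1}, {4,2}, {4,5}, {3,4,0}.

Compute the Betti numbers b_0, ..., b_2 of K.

b_0 = 1, b_1 = 2, b_2 = 0.

Fix the vertex order 0 < 1 < 2 < 3 < 4 < 5 < 6 < 7 < 8 and write every simplex with vertices in increasing order. Then dim K = 2 and the simplices of K are:

  0-simplices (9): [0], [1], [2], [3], [4], [5], [6], [7], [8]
  1-simplices (11): [0,1], [0,3], [0,4], [1,2], [2,4], [2,7], [2,8], [3,4], [3,7], [4,5], [4,6]
  2-simplices (1): [0,3,4]

giving chain groups C_0 ≅ Z^9, C_1 ≅ Z^11, C_2 ≅ Z^1.

Boundary ∂_1: C_1 → C_0 maps an edge to its endpoints' difference, ∂[p,q] = q − p.
The resulting 9×11 matrix has rank 8, and its Smith normal form has invariant factors (1,1,1,1,1,1,1,1).

Boundary ∂_2: C_2 → C_1 maps a triangle to the signed sum of its edges. For instance
  ∂[0,3,4] = [3,4] − [0,4] + [0,3].
The resulting 11×1 matrix has rank 1, and its Smith normal form has invariant factors (1).

From H_k ≅ ker(∂_k) / im(∂_{k+1}) we obtain:

  H_0: rank C_0 − rank ∂_1 = 9 − 8 = 1, and the invariant factors of ∂_1 are all 1, so H_0 = Z.
  H_1: rank ker ∂_1 − rank ∂_2 = (11 − 8) − 1 = 2, and the invariant factors of ∂_2 are all 1, so H_1 = Z^2.
  H_2: rank ker ∂_2 − rank ∂_3 = (1 − 1) − 0 = 0, and there is no ∂_3, so H_2 = 0.

As a check, the Euler characteristic is 9 − 11 + 1 = -1, which agrees with 1 − 2 + 0 = -1.

Hence the Betti numbers are b_0 = 1, b_1 = 2, b_2 = 0.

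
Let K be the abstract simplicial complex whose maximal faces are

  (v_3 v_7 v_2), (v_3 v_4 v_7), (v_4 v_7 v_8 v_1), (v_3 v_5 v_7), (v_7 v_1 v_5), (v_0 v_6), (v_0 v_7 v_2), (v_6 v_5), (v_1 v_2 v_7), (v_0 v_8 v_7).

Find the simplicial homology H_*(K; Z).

We work with the vertex ordering v_0 < v_1 < v_2 < v_3 < v_4 < v_5 < v_6 < v_7 < v_8. The simplices of K, each written with vertices in increasing order, are:

  0-simplices (9): [v_0], [v_1], [v_2], [v_3], [v_4], [v_5], [v_6], [v_7], [v_8]
  1-simplices (19): (19 of them)
  2-simplices (11): (11 of them)
  3-simplices (1): [v_1,v_4,v_7,v_8]

giving chain groups C_0 ≅ Z^9, C_1 ≅ Z^19, C_2 ≅ Z^11, C_3 ≅ Z^1.

∂_1: C_1 → C_0 is given by ∂[p,q] = [q] − [p]. For instance
  ∂[v_4,v_7] = [v_7] − [v_4].
The 9×19 boundary matrix has rank 8 and Smith normal form diag(1,1,1,1,1,1,1,1).

Boundary ∂_2: C_2 → C_1 maps a triangle to the signed sum of its edges. For instance
  ∂[v_0,v_2,v_7] = [v_2,v_7] − [v_0,v_7] + [v_0,v_2],
  ∂[v_0,v_7,v_8] = [v_7,v_8] − [v_0,v_8] + [v_0,v_7].
This gives a 19×11 integer matrix of rank 10; reducing to Smith normal form yields diagonal entries (1,1,1,1,1,1,1,1,1,1).

∂_3: C_3 → C_2 sends each 3-simplex σ to the alternating sum Σ_i (−1)^i (σ with its i-th vertex removed). For instance
  ∂[v_1,v_4,v_7,v_8] = [v_4,v_7,v_8] − [v_1,v_7,v_8] + [v_1,v_4,v_8] − [v_1,v_4,v_7].
This gives a 11×1 integer matrix of rank 1; reducing to Smith normal form yields diagonal entries (1).

Computing H_k = (kernel of ∂_k) / (image of ∂_{k+1}):

  H_0: rank C_0 − rank ∂_1 = 9 − 8 = 1, and the invariant factors of ∂_1 are all 1, so H_0 = Z.
  H_1: rank ker ∂_1 − rank ∂_2 = (19 − 8) − 10 = 1, and the invariant factors of ∂_2 are all 1, so H_1 = Z.
  H_2: rank ker ∂_2 − rank ∂_3 = (11 − 10) − 1 = 0, and the invariant factors of ∂_3 are all 1, so H_2 = 0.
  H_3: rank ker ∂_3 − rank ∂_4 = (1 − 1) − 0 = 0, and there is no ∂_4, so H_3 = 0.

As a check, the Euler characteristic is 9 − 19 + 11 − 1 = 0, which agrees with 1 − 1 + 0 − 0 = 0.

H_0 = Z,  H_1 = Z,  H_2 = 0,  H_3 = 0.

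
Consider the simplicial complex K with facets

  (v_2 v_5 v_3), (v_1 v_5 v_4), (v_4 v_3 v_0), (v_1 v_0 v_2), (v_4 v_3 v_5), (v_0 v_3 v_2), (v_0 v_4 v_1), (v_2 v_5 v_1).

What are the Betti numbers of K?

Take the total order v_0 < v_1 < v_2 < v_3 < v_4 < v_5 on the vertex set. Then K (dimension 2) consists of the simplices:

  0-simplices (6): [v_0], [v_1], [v_2], [v_3], [v_4], [v_5]
  1-simplices (12): [v_0,v_1], [v_0,v_2], [v_0,v_3], [v_0,v_4], [v_1,v_2], [v_1,v_4], [v_1,v_5], [v_2,v_3], [v_2,v_5], [v_3,v_4], [v_3,v_5], [v_4,v_5]
  2-simplices (8): [v_0,v_1,v_2], [v_0,v_1,v_4], [v_0,v_2,v_3], [v_0,v_3,v_4], [v_1,v_2,v_5], [v_1,v_4,v_5], [v_2,v_3,v_5], [v_3,v_4,v_5]

giving chain groups C_0 ≅ Z^6, C_1 ≅ Z^12, C_2 ≅ Z^8.

The boundary map ∂_1: C_1 → C_0 maps an edge to its endpoints' difference, ∂[p,q] = q − p. For instance
  ∂[v_3,v_5] = [v_5] − [v_3].
This gives a 6×12 integer matrix of rank 5; reducing to Smith normal form yields diagonal entries (1,1,1,1,1).

Boundary ∂_2: C_2 → C_1 acts by ∂[p,q,r] = [q,r] − [p,r] + [p,q]. For instance
  ∂[v_0,v_1,v_2] = [v_1,v_2] − [v_0,v_2] + [v_0,v_1],
  ∂[v_1,v_2,v_5] = [v_2,v_5] − [v_1,v_5] + [v_1,v_2].
The 12×8 boundary matrix has rank 7 and Smith normal form diag(1,1,1,1,1,1,1).

Now H_k = ker ∂_k / im ∂_{k+1}, so:

  H_0: rank C_0 − rank ∂_1 = 6 − 5 = 1, and the invariant factors of ∂_1 are all 1, so H_0 ≅ Z.
  H_1: rank ker ∂_1 − rank ∂_2 = (12 − 5) − 7 = 0, and the invariant factors of ∂_2 are all 1, so H_1 ≅ 0.
  H_2: rank ker ∂_2 − rank ∂_3 = (8 − 7) − 0 = 1, and there is no ∂_3, so H_2 ≅ Z.

Hence the Betti numbers are b_0 = 1, b_1 = 0, b_2 = 1.

b_0 = 1, b_1 = 0, b_2 = 1.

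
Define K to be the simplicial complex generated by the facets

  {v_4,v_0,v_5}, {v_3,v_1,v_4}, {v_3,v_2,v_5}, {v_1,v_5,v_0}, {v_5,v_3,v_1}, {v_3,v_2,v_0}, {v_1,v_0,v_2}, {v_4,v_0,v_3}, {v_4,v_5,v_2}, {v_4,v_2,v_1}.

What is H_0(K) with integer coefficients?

Take the total order v_0 < v_1 < v_2 < v_3 < v_4 < v_5 on the vertex set. Then K (dimension 2) consists of the simplices:

  0-simplices (6): [v_0], [v_1], [v_2], [v_3], [v_4], [v_5]
  1-simplices (15): (15 of them)
  2-simplices (10): [v_0,v_1,v_2], [v_0,v_1,v_5], [v_0,v_2,v_3], [v_0,v_3,v_4], [v_0,v_4,v_5], [v_1,v_2,v_4], [v_1,v_3,v_4], [v_1,v_3,v_5], [v_2,v_3,v_5], [v_2,v_4,v_5]

giving chain groups C_0 ≅ Z^6, C_1 ≅ Z^15, C_2 ≅ Z^10.

∂_1: C_1 → C_0 maps an edge to its endpoints' difference, ∂[p,q] = q − p. For instance
  ∂[v_1,v_3] = [v_3] − [v_1].
This gives a 6×15 integer matrix of rank 5; reducing to Smith normal form yields diagonal entries (1,1,1,1,1).

Boundary ∂_2: C_2 → C_1 sends each 2-simplex [p,q,r] to [q,r] − [p,r] + [p,q]. For instance
  ∂[v_1,v_3,v_4] = [v_3,v_4] − [v_1,v_4] + [v_1,v_3],
  ∂[v_0,v_1,v_2] = [v_1,v_2] − [v_0,v_2] + [v_0,v_1].
This gives a 15×10 integer matrix of rank 10; reducing to Smith normal form yields diagonal entries (1,1,1,1,1,1,1,1,1,2).

Computing H_k = (kernel of ∂_k) / (image of ∂_{k+1}):

  H_0: rank C_0 − rank ∂_1 = 6 − 5 = 1, and the invariant factors of ∂_1 are all 1, so H_0 = Z.

(K is a triangulation of the real projective plane RP^2.)

H_0 = Z.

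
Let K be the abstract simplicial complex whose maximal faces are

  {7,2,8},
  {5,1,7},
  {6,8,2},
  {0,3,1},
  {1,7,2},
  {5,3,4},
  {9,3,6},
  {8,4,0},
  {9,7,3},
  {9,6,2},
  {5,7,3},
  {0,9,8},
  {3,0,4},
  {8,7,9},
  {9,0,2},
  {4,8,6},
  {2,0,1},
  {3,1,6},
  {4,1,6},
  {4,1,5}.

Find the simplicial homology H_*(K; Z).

H_0 = Z,  H_1 = Z ⊕ Z/2Z,  H_2 = 0.

We work with the vertex ordering 0 < 1 < 2 < 3 < 4 < 5 < 6 < 7 < 8 < 9. The simplices of K, each written with vertices in increasing order, are:

  0-simplices (10): [0], [1], [2], [3], [4], [5], [6], [7], [8], [9]
  1-simplices (30): (30 of them)
  2-simplices (20): (20 of them)

so the chain groups are C_0 ≅ Z^10, C_1 ≅ Z^30, C_2 ≅ Z^20.

Boundary ∂_1: C_1 → C_0 maps an edge to its endpoints' difference, ∂[p,q] = q − p. For instance
  ∂[1,7] = [7] − [1].
The 10×30 boundary matrix has rank 9 and Smith normal form diag(1,1,1,1,1,1,1,1,1).

∂_2: C_2 → C_1 sends each 2-simplex [p,q,r] to [q,r] − [p,r] + [p,q]. For instance
  ∂[0,4,8] = [4,8] − [0,8] + [0,4],
  ∂[3,4,5] = [4,5] − [3,5] + [3,4].
The 30×20 boundary matrix has rank 20 and Smith normal form diag(1,1,1,1,1,1,1,1,1,1,1,1,1,1,1,1,1,1,1,2).

From H_k ≅ ker(∂_k) / im(∂_{k+1}) we obtain:

  H_0: rank C_0 − rank ∂_1 = 10 − 9 = 1, and the invariant factors of ∂_1 are all 1, so H_0 = Z.
  H_1: rank ker ∂_1 − rank ∂_2 = (30 − 9) − 20 = 1, and ∂_2 has invariant factor 2 > 1, so H_1 = Z ⊕ Z/2Z.
  H_2: rank ker ∂_2 − rank ∂_3 = (20 − 20) − 0 = 0, and there is no ∂_3, so H_2 = 0.

As a check, the Euler characteristic is 10 − 30 + 20 = 0, which agrees with 1 − 1 + 0 = 0.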